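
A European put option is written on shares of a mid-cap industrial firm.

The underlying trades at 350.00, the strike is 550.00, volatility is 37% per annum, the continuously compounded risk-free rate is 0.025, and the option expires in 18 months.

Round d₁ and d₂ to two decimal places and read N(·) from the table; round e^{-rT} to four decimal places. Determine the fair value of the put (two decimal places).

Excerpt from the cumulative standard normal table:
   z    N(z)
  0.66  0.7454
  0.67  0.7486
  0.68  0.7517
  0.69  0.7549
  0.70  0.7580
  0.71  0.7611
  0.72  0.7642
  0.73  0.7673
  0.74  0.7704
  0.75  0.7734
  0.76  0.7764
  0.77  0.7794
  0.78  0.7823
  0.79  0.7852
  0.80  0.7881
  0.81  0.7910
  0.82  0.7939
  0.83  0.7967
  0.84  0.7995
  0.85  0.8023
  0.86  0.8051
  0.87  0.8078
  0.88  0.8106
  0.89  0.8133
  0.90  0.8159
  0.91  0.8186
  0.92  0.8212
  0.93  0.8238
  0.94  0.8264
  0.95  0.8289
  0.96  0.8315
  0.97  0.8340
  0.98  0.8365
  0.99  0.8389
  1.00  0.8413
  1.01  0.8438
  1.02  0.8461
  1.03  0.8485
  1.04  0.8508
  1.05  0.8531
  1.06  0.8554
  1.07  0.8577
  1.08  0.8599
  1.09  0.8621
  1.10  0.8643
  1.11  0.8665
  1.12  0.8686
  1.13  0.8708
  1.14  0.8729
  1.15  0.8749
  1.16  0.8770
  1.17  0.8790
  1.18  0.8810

198.21

T = 1.5;  σ√T = 0.4532
d₁ = [ln(350/550) + (0.025 + 0.37²/2)·1.5] / 0.4532 = [-0.4520 + 0.1402] / 0.4532 = -0.6881 which rounds to -0.69
d₂ = d₁ − σ√T = -0.6881 − 0.4532 = -1.1412 which rounds to -1.14
exp(−rT) = exp(−0.025·1.5) = 0.9632
P = 550·0.9632·N(1.14) − 350·N(0.69) = 550·0.9632·0.8729 − 350·0.7549 = 462.4275 − 264.2150 = 198.2125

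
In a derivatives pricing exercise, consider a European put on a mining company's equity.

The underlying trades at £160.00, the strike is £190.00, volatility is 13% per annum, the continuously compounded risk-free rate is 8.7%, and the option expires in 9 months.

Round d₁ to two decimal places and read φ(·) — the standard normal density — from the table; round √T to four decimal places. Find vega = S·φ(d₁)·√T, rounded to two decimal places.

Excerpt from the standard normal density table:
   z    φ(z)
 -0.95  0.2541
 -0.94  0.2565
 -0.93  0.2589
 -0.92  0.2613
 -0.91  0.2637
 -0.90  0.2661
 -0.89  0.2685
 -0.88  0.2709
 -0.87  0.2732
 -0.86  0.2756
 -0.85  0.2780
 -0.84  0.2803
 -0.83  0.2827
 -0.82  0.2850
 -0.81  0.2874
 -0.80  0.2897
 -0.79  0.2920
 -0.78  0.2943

T = 0.75;  σ√T = 0.1126
d₁ = [ln(160/190) + (0.087 + 0.13²/2)·0.75] / 0.1126 = [-0.1719 + 0.0716] / 0.1126 = -0.8906 which rounds to -0.89
√T = √0.75 = 0.8660
φ(d₁) = φ(-0.89) = 0.2685
vega = S·φ(d₁)·√T = 160·0.2685·0.8660 = 37.2034

37.20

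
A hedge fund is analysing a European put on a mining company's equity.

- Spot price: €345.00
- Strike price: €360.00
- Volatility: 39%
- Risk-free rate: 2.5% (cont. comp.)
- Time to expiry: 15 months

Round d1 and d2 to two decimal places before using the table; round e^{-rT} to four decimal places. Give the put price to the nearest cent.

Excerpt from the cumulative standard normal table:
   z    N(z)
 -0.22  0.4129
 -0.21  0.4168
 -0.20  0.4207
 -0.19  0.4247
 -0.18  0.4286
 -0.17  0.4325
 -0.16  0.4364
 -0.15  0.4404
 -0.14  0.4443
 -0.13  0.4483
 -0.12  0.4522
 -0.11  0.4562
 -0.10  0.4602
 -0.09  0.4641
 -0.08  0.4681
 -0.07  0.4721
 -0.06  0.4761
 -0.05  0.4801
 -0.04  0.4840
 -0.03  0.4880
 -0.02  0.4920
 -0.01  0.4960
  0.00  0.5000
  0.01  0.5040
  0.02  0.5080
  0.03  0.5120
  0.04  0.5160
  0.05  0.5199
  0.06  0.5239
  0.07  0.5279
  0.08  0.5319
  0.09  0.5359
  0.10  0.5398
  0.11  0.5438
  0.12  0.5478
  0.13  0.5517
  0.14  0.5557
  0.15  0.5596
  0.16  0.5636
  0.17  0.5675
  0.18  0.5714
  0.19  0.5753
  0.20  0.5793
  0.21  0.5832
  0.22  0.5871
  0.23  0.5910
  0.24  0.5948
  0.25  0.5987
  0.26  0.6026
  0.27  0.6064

σ√T = 0.39 × 1.1180 = 0.4360
d₁ = [ln(345/360) + (0.025 + ½·0.39²)·1.25] / (σ√T) = (-0.0426 + 0.1263) / 0.4360 = 0.1921 ≈ 0.19
d₂ = 0.1921 − 0.4360 = -0.2440 ≈ -0.24
exp(−rT) = exp(−0.025·1.25) = 0.9692
P = 360·0.9692·N(0.24) − 345·N(-0.19) = 360·0.9692·0.5948 − 345·0.4247 = 207.5329 − 146.5215 = 61.0114

€61.01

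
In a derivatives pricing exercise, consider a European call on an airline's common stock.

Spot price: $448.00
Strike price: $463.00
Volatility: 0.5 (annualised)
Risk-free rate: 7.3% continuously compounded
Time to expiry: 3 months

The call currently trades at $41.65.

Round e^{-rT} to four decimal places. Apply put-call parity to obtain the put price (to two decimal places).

exp(−rT) = exp(−0.073·0.25) = 0.9819
Put-call parity: C − P = S − K·e^(−rT) = 448 − 463·0.9819 = 448 − 454.6197 = -6.6197
P = C − (C − P) = 41.65 − (-6.6197) = 48.2697

$48.27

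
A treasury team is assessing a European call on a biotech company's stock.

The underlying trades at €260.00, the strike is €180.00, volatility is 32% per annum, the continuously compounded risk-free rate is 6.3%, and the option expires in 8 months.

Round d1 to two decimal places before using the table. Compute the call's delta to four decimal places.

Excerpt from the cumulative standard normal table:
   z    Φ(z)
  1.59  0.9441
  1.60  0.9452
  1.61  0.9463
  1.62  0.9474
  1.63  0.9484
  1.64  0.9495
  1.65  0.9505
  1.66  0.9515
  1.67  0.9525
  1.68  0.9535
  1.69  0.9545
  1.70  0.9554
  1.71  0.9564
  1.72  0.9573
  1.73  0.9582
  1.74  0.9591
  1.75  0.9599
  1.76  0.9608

0.9554

T = 0.6667;  σ√T = 0.2613
d₁ = [ln(260/180) + (0.063 + 0.32²/2)·0.6667] / 0.2613 = [0.3677 + 0.0761] / 0.2613 = 1.6988 which rounds to 1.70
N(d₁) = N(1.70) = 0.9554
Δ_call = N(d₁) = 0.9554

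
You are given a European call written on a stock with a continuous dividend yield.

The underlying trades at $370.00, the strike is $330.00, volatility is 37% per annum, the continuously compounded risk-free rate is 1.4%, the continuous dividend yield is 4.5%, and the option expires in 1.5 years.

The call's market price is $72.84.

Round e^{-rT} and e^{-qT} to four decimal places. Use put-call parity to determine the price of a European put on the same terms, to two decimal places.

$50.14

e^(−qT) = e^(−0.045·1.5) = 0.9347;  e^(−rT) = e^(−0.014·1.5) = 0.9792
Put-call parity: C − P = S·e^(−qT) − K·e^(−rT) = 370·0.9347 − 330·0.9792 = 345.8390 − 323.1360 = 22.7030
P = C − (C − P) = 72.84 − (22.7030) = 50.1370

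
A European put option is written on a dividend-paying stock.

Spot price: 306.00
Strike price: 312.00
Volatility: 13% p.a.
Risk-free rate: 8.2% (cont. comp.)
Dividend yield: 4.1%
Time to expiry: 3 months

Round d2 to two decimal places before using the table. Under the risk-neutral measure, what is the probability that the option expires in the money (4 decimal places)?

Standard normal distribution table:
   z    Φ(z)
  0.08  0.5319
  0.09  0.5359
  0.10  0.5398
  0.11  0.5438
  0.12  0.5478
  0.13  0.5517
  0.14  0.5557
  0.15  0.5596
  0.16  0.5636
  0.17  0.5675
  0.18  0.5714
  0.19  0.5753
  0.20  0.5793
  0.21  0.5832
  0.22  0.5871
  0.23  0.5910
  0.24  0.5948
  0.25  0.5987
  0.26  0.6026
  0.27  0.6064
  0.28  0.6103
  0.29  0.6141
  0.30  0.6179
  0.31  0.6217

0.5675

σ√T = 0.13·√0.25 = 0.0650
d₁ = [ln(306/312) + (0.082 − 0.041 + 0.13²/2)·0.25] / 0.0650 = [-0.0194 + 0.0124] / 0.0650 = -0.1085 ⇒ -0.11
d₂ = d₁ − σ√T = -0.1085 − 0.0650 = -0.1735 ⇒ -0.17
Pr(exercise) under Q = N(−d₂) = N(0.17) = 0.5675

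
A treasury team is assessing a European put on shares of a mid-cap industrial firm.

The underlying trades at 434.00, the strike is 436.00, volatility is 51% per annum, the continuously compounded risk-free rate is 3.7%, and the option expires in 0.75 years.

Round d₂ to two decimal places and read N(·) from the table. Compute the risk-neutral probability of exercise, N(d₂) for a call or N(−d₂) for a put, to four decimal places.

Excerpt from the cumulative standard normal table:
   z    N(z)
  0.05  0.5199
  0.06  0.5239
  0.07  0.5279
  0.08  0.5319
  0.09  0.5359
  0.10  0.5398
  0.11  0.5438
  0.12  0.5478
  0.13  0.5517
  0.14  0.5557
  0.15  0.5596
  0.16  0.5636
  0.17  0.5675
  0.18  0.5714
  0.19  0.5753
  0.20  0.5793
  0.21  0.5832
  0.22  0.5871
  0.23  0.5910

0.5675

T = 0.75;  σ√T = 0.4417
d₁ = [ln(434/436) + (0.037 + ½·0.51²)·0.75] / (σ√T) = (-0.0046 + 0.1253) / 0.4417 = 0.2733 which rounds to 0.27
d₂ = 0.2733 − 0.4417 = -0.1684 which rounds to -0.17
Pr(exercise) under Q = N(−d₂) = N(0.17) = 0.5675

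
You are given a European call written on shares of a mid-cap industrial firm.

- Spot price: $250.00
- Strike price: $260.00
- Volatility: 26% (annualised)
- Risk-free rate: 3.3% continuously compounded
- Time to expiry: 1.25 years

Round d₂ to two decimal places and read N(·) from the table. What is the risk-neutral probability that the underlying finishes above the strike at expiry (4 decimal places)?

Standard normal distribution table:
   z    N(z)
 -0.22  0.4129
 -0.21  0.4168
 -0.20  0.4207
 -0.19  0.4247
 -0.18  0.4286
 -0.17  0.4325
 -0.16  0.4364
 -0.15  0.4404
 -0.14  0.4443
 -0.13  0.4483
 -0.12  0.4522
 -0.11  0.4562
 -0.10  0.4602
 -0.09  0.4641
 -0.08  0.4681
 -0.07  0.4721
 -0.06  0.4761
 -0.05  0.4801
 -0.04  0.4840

σ√T = 0.26·√1.25 = 0.2907
d₁ = [ln(250/260) + (0.033 + ½·0.26²)·1.25] / (σ√T) = (-0.0392 + 0.0835) / 0.2907 = 0.1523 → 0.15
d₂ = 0.1523 − 0.2907 = -0.1384 → -0.14
Pr(exercise) under Q = N(d₂) = 0.4443

0.4443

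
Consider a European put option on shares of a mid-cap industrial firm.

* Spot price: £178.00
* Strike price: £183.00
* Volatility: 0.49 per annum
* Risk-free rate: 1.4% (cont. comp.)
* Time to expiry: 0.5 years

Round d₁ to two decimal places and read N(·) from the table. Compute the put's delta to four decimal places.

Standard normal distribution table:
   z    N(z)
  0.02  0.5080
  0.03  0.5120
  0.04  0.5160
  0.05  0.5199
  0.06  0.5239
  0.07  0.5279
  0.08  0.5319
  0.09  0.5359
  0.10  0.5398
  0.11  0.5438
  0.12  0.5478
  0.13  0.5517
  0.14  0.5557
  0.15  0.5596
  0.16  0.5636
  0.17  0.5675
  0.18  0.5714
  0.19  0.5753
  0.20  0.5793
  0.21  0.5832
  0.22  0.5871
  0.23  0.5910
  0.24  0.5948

T = 0.5;  σ√T = 0.3465
d₁ = [ln(178/183) + (0.014 + 0.49²/2)·0.5] / 0.3465 = [-0.0277 + 0.0670] / 0.3465 = 0.1135 ≈ 0.11
N(d₁) = N(0.11) = 0.5438
Δ_put = N(d₁) − 1 = 0.5438 − 1 = -0.4562

-0.4562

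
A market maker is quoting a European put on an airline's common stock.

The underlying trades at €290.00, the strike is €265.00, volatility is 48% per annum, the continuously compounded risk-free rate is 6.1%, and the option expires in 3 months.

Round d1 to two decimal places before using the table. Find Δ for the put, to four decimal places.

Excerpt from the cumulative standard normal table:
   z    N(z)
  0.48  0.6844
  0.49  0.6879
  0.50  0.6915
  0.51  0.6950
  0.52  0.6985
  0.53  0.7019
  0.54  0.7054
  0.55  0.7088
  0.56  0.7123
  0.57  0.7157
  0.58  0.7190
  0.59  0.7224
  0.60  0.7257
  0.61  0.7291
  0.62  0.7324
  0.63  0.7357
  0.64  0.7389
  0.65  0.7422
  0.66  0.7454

-0.2877

σ√T = 0.48 × 0.5000 = 0.2400
ln(S/K) + (r + σ²/2)T = ln(290/265) + (0.061 + 0.48²/2)·0.25 = 0.0902 + 0.0440 = 0.1342
d₁ = 0.1342 / 0.2400 = 0.5592 → 0.56
N(d₁) = N(0.56) = 0.7123
Δ_put = N(d₁) − 1 = 0.7123 − 1 = -0.2877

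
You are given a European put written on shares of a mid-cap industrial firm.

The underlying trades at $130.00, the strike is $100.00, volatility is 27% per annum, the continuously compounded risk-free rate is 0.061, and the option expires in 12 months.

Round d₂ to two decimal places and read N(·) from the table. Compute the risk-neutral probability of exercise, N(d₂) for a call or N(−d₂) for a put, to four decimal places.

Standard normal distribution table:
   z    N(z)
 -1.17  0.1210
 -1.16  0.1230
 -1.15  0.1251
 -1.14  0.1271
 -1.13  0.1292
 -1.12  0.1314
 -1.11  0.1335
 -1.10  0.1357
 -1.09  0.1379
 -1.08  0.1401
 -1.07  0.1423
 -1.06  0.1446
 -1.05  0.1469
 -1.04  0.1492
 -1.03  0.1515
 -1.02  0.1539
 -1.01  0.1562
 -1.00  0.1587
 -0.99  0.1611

0.1446

σ√T = 0.27 × 1.0000 = 0.2700
d₁ = [ln(130/100) + (0.061 + ½·0.27²)·1] / (σ√T) = (0.2624 + 0.0975) / 0.2700 = 1.3326 which rounds to 1.33
d₂ = 1.3326 − 0.2700 = 1.0626 which rounds to 1.06
Pr(exercise) under Q = N(−d₂) = N(-1.06) = 0.1446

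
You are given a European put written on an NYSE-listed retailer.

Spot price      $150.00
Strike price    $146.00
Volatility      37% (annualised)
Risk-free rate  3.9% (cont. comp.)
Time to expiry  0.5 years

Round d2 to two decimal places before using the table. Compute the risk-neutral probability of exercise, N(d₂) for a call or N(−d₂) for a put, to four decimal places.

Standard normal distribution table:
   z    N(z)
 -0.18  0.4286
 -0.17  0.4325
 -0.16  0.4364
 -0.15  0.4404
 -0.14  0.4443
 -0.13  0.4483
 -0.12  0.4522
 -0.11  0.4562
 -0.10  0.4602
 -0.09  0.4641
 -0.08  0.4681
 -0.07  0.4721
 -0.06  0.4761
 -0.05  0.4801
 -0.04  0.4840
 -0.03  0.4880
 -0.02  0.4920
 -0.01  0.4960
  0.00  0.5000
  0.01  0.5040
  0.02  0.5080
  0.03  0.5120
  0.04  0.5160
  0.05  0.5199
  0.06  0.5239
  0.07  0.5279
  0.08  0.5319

0.4801

σ√T = 0.37 × 0.7071 = 0.2616
d₁ = [ln(150/146) + (0.039 + ½·0.37²)·0.5] / (σ√T) = (0.0270 + 0.0537) / 0.2616 = 0.3087 which rounds to 0.31
d₂ = 0.3087 − 0.2616 = 0.0470 which rounds to 0.05
Risk-neutral Pr[S_T < K] = N(−d₂) = N(-0.05) = 0.4801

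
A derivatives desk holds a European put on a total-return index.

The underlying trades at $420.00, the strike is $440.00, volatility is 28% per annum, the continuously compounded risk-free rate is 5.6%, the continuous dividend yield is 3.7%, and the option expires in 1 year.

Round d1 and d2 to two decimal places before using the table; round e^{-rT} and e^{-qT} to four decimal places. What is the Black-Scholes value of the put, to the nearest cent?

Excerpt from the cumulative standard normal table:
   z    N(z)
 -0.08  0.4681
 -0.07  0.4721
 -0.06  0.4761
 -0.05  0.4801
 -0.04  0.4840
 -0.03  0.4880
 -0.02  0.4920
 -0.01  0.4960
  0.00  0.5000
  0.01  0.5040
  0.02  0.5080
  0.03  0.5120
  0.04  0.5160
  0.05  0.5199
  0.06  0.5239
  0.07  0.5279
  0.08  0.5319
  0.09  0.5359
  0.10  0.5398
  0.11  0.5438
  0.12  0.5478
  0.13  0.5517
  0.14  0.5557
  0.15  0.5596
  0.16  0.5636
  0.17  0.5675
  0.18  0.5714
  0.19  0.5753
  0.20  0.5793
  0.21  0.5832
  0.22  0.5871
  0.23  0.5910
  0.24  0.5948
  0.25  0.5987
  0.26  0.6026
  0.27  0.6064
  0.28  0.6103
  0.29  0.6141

σ√T = 0.28·√1 = 0.2800
d₁ = [ln(420/440) + (0.056 − 0.037 + ½·0.28²)·1] / (σ√T) = (-0.0465 + 0.0582) / 0.2800 = 0.0417 ⇒ 0.04
d₂ = 0.0417 − 0.2800 = -0.2383 ⇒ -0.24
e^(−qT) = e^(−0.037·1) = 0.9637;  e^(−rT) = e^(−0.056·1) = 0.9455
N(−d₂) = N(0.24) = 0.5948;  N(−d₁) = N(-0.04) = 0.4840
P = 440·0.9455·0.5948 − 420·0.9637·0.4840 = 247.4487 − 195.9009 = 51.5478

$51.55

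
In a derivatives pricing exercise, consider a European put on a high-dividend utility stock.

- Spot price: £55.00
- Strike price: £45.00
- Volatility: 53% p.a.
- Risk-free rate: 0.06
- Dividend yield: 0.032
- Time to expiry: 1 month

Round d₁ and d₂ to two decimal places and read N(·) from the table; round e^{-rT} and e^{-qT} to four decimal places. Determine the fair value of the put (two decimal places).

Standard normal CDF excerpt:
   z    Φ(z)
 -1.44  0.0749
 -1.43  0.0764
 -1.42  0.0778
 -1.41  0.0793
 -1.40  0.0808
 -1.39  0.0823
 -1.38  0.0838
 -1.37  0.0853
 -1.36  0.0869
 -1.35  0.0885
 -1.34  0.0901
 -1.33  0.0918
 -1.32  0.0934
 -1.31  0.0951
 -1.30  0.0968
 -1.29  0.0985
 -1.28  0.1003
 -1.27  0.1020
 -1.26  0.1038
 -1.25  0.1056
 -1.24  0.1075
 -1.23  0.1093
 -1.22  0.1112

£0.30

T = 0.08333;  σ√T = 0.1530
ln(S/K) + (r − q + σ²/2)T = ln(55/45) + (0.06 − 0.032 + 0.53²/2)·0.08333 = 0.2007 + 0.0140 = 0.2147
d₁ = 0.2147 / 0.1530 = 1.4033 ⇒ 1.40
d₂ = d₁ − σ√T = 1.4033 − 0.1530 = 1.2503 ⇒ 1.25
e^(−qT) = e^(−0.032·0.08333) = 0.9973;  e^(−rT) = e^(−0.06·0.08333) = 0.9950
N(−d₂) = N(-1.25) = 0.1056;  N(−d₁) = N(-1.40) = 0.0808
P = 45·0.9950·0.1056 − 55·0.9973·0.0808 = 4.7282 − 4.4320 = 0.2962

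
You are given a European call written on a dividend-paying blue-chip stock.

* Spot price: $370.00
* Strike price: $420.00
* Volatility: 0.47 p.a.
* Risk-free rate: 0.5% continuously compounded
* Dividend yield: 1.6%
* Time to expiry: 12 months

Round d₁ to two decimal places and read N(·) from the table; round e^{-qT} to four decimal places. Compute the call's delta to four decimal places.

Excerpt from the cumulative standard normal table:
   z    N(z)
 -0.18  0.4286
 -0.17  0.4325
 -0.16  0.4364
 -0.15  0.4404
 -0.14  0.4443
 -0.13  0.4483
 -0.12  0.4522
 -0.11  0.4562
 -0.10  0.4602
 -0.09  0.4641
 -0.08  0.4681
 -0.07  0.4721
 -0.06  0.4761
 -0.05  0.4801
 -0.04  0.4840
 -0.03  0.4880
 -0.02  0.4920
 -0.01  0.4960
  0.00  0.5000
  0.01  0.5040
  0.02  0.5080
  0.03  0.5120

σ√T = 0.47 × 1.0000 = 0.4700
ln(S/K) + (r − q + σ²/2)T = ln(370/420) + (0.005 − 0.016 + 0.47²/2)·1 = -0.1268 + 0.0994 = -0.0273
d₁ = -0.0273 / 0.4700 = -0.0581 ≈ -0.06
N(d₁) = N(-0.06) = 0.4761
Δ_call = e^(−qT)·N(d₁) = 0.9841·0.4761 = 0.4685

0.4685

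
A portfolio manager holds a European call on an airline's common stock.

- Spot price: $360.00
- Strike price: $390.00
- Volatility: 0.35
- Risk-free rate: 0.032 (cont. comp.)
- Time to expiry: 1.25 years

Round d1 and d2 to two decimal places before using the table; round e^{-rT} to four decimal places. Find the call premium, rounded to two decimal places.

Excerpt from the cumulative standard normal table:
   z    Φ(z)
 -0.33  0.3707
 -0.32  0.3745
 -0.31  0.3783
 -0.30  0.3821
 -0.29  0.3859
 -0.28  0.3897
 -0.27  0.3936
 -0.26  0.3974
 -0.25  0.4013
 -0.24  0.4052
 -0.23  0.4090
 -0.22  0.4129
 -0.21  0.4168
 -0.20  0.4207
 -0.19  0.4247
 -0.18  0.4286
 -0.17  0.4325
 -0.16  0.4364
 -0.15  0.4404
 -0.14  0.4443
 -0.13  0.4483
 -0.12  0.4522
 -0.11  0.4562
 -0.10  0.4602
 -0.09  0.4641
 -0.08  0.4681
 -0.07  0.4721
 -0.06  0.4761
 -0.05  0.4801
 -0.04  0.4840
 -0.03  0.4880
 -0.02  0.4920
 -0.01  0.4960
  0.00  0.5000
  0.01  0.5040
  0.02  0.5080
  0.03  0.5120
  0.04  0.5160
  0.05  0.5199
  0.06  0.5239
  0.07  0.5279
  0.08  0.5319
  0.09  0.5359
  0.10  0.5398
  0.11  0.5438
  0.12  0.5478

T = 1.25;  σ√T = 0.3913
d₁ = [ln(360/390) + (0.032 + 0.35²/2)·1.25] / 0.3913 = [-0.0800 + 0.1166] / 0.3913 = 0.0933 ⇒ 0.09
d₂ = d₁ − σ√T = 0.0933 − 0.3913 = -0.2980 ⇒ -0.30
e^(−rT) = e^(−0.032·1.25) = 0.9608
C = 360·N(0.09) − 390·0.9608·N(-0.30) = 360·0.5359 − 390·0.9608·0.3821 = 192.9240 − 143.1775 = 49.7465

$49.75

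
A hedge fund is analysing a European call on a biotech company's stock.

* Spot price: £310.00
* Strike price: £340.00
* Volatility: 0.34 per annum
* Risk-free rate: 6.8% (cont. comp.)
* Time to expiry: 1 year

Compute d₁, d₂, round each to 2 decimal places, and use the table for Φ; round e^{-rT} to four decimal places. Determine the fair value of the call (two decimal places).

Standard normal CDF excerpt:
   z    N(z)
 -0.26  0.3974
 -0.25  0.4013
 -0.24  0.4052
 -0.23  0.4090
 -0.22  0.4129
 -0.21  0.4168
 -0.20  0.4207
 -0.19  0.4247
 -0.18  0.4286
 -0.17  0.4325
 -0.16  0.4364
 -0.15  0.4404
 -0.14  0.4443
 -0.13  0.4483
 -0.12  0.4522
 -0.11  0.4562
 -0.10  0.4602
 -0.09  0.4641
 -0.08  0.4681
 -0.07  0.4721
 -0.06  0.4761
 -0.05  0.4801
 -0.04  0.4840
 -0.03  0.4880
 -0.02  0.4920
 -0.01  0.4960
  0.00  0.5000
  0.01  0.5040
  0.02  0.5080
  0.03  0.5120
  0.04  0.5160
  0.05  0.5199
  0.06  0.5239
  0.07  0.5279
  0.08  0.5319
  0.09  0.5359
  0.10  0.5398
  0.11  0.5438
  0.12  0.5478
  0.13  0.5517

T = 1;  σ√T = 0.3400
d₁ = [ln(310/340) + (0.068 + 0.34²/2)·1] / 0.3400 = [-0.0924 + 0.1258] / 0.3400 = 0.0983 → 0.10
d₂ = d₁ − σ√T = 0.0983 − 0.3400 = -0.2417 → -0.24
e^(−rT) = e^(−0.068·1) = 0.9343
C = 310·N(0.10) − 340·0.9343·N(-0.24) = 310·0.5398 − 340·0.9343·0.4052 = 167.3380 − 128.7166 = 38.6214

£38.62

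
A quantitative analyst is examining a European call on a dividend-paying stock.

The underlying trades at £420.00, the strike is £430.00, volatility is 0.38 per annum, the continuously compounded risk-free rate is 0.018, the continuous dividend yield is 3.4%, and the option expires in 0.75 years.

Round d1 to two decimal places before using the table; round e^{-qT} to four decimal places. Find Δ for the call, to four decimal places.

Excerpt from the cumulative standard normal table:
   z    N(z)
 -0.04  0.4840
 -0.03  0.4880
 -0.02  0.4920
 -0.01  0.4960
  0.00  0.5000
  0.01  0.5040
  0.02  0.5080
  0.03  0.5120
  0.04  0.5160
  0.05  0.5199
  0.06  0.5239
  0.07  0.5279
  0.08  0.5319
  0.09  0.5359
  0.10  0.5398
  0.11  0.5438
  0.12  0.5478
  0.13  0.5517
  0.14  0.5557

σ√T = 0.38·√0.75 = 0.3291
ln(S/K) + (r − q + σ²/2)T = ln(420/430) + (0.018 − 0.034 + 0.38²/2)·0.75 = -0.0235 + 0.0421 = 0.0186
d₁ = 0.0186 / 0.3291 = 0.0566 ≈ 0.06
N(d₁) = N(0.06) = 0.5239
Δ_call = exp(−qT)·N(d₁) = 0.9748·0.5239 = 0.5107

0.5107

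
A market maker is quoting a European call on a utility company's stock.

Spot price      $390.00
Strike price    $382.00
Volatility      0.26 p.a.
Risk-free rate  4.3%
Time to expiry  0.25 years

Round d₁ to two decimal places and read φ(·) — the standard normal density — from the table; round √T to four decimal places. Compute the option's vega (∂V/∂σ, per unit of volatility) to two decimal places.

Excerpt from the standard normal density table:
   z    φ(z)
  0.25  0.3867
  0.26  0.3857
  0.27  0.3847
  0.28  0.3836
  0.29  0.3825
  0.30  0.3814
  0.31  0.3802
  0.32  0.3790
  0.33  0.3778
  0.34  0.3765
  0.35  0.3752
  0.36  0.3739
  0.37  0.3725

74.14

σ√T = 0.26·√0.25 = 0.1300
d₁ = [ln(390/382) + (0.043 + 0.26²/2)·0.25] / 0.1300 = [0.0207 + 0.0192] / 0.1300 = 0.3071 → 0.31
√T = √0.25 = 0.5000
φ(d₁) = φ(0.31) = 0.3802
vega = S·φ(d₁)·√T = 390·0.3802·0.5000 = 74.1390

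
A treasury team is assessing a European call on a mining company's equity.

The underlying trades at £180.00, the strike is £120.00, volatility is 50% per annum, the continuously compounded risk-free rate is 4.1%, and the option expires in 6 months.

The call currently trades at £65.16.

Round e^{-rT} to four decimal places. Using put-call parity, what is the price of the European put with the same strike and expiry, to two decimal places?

£2.72

exp(−rT) = exp(−0.041·0.5) = 0.9797
Put-call parity: C − P = S − K·e^(−rT) = 180 − 120·0.9797 = 180 − 117.5640 = 62.4360
P = C − (C − P) = 65.16 − (62.4360) = 2.7240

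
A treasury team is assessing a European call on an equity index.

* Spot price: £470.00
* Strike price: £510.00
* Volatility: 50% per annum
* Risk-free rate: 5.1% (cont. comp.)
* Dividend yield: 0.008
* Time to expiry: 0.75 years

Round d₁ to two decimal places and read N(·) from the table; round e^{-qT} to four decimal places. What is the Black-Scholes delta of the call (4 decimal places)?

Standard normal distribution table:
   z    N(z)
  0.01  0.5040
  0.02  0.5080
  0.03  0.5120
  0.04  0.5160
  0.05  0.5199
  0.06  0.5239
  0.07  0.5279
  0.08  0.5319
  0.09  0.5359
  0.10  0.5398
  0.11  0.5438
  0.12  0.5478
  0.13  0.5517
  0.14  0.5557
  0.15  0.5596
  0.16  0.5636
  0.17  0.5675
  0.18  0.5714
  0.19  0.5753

σ√T = 0.5 × 0.8660 = 0.4330
ln(S/K) + (r − q + σ²/2)T = ln(470/510) + (0.051 − 0.008 + 0.5²/2)·0.75 = -0.0817 + 0.1260 = 0.0443
d₁ = 0.0443 / 0.4330 = 0.1024 → 0.10
N(d₁) = N(0.10) = 0.5398
Δ_call = exp(−qT)·N(d₁) = 0.9940·0.5398 = 0.5366

0.5366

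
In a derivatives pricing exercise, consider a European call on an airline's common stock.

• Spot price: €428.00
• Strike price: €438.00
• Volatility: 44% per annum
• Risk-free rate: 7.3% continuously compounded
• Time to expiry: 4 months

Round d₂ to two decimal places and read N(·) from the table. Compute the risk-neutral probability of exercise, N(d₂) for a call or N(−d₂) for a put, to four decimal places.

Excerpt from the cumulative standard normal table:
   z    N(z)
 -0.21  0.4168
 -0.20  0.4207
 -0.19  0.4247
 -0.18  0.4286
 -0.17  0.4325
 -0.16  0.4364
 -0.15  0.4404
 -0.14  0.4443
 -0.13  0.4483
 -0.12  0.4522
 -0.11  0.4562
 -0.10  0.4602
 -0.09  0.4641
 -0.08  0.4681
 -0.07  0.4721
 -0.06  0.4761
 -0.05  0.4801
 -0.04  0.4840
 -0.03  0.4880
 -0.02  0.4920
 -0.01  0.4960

0.4522

T = 0.3333;  σ√T = 0.2540
ln(S/K) + (r + σ²/2)T = ln(428/438) + (0.073 + 0.44²/2)·0.3333 = -0.0231 + 0.0566 = 0.0335
d₁ = 0.0335 / 0.2540 = 0.1319 → 0.13
d₂ = d₁ − σ√T = 0.1319 − 0.2540 = -0.1221 → -0.12
Risk-neutral Pr[S_T > K] = N(d₂) = N(-0.12) = 0.4522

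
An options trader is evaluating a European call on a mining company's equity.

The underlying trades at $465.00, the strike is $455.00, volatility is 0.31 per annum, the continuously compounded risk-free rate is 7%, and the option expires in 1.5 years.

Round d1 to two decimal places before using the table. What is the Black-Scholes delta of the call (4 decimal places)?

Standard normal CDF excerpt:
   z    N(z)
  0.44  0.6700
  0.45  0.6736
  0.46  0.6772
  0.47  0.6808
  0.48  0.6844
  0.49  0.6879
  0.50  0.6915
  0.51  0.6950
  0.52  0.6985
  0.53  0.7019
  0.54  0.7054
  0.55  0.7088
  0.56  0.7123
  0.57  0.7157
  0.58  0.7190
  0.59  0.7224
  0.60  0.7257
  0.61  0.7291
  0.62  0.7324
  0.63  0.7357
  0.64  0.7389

0.6985

T = 1.5;  σ√T = 0.3797
d₁ = [ln(465/455) + (0.07 + ½·0.31²)·1.5] / (σ√T) = (0.0217 + 0.1771) / 0.3797 = 0.5237 ≈ 0.52
N(d₁) = N(0.52) = 0.6985
Δ_call = N(d₁) = 0.6985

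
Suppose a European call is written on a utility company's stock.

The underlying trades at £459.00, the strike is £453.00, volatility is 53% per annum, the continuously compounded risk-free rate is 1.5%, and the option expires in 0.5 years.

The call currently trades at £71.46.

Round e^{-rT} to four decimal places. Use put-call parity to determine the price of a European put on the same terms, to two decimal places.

£62.06

e^(−rT) = e^(−0.015·0.5) = 0.9925
Put-call parity: C − P = S − K·e^(−rT) = 459 − 453·0.9925 = 459 − 449.6025 = 9.3975
P = C − (C − P) = 71.46 − (9.3975) = 62.0625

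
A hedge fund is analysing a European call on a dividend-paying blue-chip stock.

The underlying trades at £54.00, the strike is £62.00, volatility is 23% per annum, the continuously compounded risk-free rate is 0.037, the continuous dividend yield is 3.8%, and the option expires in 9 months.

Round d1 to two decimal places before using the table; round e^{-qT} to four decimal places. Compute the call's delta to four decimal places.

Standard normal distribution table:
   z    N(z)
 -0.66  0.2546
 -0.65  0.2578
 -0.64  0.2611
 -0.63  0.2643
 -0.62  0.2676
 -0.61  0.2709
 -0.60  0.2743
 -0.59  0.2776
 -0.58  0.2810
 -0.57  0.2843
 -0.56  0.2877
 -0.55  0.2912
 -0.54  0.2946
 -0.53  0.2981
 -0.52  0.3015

σ√T = 0.23 × 0.8660 = 0.1992
d₁ = [ln(54/62) + (0.037 − 0.038 + 0.23²/2)·0.75] / 0.1992 = [-0.1382 + 0.0191] / 0.1992 = -0.5977 ⇒ -0.60
N(d₁) = N(-0.60) = 0.2743
Δ_call = e^(−qT)·N(d₁) = 0.9719·0.2743 = 0.2666

0.2666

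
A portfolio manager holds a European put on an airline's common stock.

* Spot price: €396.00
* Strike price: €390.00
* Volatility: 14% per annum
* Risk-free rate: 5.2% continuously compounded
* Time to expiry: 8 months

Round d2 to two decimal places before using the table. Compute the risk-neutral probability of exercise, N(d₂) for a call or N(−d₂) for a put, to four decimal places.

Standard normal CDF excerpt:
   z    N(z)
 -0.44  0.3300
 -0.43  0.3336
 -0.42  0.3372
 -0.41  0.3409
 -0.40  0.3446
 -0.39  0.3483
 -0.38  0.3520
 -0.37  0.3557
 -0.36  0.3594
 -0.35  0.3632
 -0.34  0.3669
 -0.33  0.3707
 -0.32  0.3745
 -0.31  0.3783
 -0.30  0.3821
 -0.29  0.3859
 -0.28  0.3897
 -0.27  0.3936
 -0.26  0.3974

T = 0.6667;  σ√T = 0.1143
d₁ = [ln(396/390) + (0.052 + 0.14²/2)·0.6667] / 0.1143 = [0.0153 + 0.0412] / 0.1143 = 0.4940 which rounds to 0.49
d₂ = d₁ − σ√T = 0.4940 − 0.1143 = 0.3797 which rounds to 0.38
Pr(exercise) under Q = N(−d₂) = N(-0.38) = 0.3520

0.3520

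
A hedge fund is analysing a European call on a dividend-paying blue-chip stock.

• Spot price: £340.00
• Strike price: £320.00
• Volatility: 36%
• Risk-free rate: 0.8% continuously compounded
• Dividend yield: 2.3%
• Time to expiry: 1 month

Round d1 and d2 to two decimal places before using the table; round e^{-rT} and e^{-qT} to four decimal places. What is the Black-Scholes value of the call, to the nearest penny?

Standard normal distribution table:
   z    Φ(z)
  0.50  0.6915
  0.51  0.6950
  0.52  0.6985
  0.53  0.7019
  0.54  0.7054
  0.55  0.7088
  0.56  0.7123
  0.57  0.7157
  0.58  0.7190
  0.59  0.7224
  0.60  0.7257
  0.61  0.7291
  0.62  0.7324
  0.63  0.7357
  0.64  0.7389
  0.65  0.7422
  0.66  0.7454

£25.18

σ√T = 0.36 × 0.2887 = 0.1039
ln(S/K) + (r − q + σ²/2)T = ln(340/320) + (0.008 − 0.023 + 0.36²/2)·0.08333 = 0.0606 + 0.0041 = 0.0648
d₁ = 0.0648 / 0.1039 = 0.6233 ⇒ 0.62
d₂ = d₁ − σ√T = 0.6233 − 0.1039 = 0.5194 ⇒ 0.52
e^(−qT) = e^(−0.023·0.08333) = 0.9981;  e^(−rT) = e^(−0.008·0.08333) = 0.9993
N(d₁) = N(0.62) = 0.7324;  N(d₂) = N(0.52) = 0.6985
C = 340·0.9981·0.7324 − 320·0.9993·0.6985 = 248.5429 − 223.3635 = 25.1793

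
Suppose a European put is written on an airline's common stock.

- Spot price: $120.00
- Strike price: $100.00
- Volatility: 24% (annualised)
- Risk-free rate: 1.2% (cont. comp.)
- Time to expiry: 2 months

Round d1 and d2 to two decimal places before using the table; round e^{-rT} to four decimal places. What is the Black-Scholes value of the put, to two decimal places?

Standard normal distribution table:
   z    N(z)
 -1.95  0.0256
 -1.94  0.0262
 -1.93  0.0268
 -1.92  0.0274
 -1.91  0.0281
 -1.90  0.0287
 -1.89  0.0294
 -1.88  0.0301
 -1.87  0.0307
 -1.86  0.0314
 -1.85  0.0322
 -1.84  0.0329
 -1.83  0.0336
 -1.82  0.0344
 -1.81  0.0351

$0.14

σ√T = 0.24·√0.1667 = 0.0980
d₁ = [ln(120/100) + (0.012 + ½·0.24²)·0.1667] / (σ√T) = (0.1823 + 0.0068) / 0.0980 = 1.9302 ⇒ 1.93
d₂ = 1.9302 − 0.0980 = 1.8322 ⇒ 1.83
e^(−rT) = e^(−0.012·0.1667) = 0.9980
N(−d₂) = N(-1.83) = 0.0336;  N(−d₁) = N(-1.93) = 0.0268
P = 100·0.9980·0.0336 − 120·0.0268 = 3.3533 − 3.2160 = 0.1373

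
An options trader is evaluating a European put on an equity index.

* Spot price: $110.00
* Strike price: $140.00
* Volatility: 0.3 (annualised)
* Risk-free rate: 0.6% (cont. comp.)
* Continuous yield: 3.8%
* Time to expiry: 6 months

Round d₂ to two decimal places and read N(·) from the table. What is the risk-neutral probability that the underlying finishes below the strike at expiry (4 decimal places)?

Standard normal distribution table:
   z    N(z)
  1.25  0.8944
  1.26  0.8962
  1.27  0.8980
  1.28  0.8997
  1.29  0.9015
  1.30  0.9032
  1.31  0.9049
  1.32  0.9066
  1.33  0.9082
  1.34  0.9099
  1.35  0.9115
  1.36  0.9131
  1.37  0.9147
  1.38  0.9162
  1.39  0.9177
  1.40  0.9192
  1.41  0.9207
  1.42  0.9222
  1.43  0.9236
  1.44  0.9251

σ√T = 0.3 × 0.7071 = 0.2121
d₁ = [ln(110/140) + (0.006 − 0.038 + ½·0.3²)·0.5] / (σ√T) = (-0.2412 + 0.0065) / 0.2121 = -1.1062 which rounds to -1.11
d₂ = -1.1062 − 0.2121 = -1.3183 which rounds to -1.32
Pr(exercise) under Q = N(−d₂) = N(1.32) = 0.9066

0.9066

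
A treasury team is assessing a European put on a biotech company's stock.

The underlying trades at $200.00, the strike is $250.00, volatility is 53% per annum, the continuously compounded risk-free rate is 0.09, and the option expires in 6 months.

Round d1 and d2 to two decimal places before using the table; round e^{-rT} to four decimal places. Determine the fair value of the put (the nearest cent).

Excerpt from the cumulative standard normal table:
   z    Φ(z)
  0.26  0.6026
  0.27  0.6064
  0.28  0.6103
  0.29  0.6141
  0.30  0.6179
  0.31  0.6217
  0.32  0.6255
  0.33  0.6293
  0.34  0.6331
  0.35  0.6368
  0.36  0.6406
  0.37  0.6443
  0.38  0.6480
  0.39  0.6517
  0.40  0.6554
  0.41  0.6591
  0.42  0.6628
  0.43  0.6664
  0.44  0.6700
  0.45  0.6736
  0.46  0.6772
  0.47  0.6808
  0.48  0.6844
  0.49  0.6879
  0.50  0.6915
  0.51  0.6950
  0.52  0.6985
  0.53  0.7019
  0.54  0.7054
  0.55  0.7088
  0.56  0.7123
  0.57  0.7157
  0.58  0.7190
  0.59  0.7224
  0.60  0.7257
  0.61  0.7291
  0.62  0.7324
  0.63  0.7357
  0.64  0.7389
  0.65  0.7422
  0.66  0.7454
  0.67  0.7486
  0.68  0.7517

σ√T = 0.53·√0.5 = 0.3748
d₁ = [ln(200/250) + (0.09 + ½·0.53²)·0.5] / (σ√T) = (-0.2231 + 0.1152) / 0.3748 = -0.2880 → -0.29
d₂ = -0.2880 − 0.3748 = -0.6627 → -0.66
exp(−rT) = exp(−0.09·0.5) = 0.9560
N(−d₂) = N(0.66) = 0.7454;  N(−d₁) = N(0.29) = 0.6141
P = 250·0.9560·0.7454 − 200·0.6141 = 178.1506 − 122.8200 = 55.3306

$55.33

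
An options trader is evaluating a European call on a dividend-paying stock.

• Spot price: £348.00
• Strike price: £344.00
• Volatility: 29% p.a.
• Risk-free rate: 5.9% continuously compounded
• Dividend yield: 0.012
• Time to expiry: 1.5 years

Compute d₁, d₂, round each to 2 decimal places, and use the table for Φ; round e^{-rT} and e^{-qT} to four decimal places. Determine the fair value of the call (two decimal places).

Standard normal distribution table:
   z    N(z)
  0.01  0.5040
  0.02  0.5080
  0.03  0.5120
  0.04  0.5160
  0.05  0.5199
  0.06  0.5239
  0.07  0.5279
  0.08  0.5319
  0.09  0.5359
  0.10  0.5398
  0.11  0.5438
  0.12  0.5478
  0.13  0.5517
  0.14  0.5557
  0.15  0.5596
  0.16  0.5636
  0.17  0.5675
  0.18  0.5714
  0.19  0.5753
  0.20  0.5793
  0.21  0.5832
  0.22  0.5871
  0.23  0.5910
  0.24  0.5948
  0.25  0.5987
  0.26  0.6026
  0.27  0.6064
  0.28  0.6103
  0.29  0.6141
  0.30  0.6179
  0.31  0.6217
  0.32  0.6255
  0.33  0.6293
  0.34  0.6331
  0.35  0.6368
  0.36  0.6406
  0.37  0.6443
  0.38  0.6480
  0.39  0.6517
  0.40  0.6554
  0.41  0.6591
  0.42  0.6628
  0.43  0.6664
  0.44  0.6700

σ√T = 0.29 × 1.2247 = 0.3552
d₁ = [ln(348/344) + (0.059 − 0.012 + 0.29²/2)·1.5] / 0.3552 = [0.0116 + 0.1336] / 0.3552 = 0.4086 ≈ 0.41
d₂ = d₁ − σ√T = 0.4086 − 0.3552 = 0.0535 ≈ 0.05
exp(−qT) = exp(−0.012·1.5) = 0.9822;  exp(−rT) = exp(−0.059·1.5) = 0.9153
N(d₁) = N(0.41) = 0.6591;  N(d₂) = N(0.05) = 0.5199
C = 348·0.9822·0.6591 − 344·0.9153·0.5199 = 225.2841 − 163.6974 = 61.5867

£61.59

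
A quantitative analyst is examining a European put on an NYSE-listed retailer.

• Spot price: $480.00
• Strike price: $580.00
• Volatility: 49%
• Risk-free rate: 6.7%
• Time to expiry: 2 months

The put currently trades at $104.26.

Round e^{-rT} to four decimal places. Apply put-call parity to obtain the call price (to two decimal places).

exp(−rT) = exp(−0.067·0.1667) = 0.9889
Put-call parity: C − P = S − K·e^(−rT) = 480 − 580·0.9889 = 480 − 573.5620 = -93.5620
C = P + (C − P) = 104.26 + (-93.5620) = 10.6980

$10.70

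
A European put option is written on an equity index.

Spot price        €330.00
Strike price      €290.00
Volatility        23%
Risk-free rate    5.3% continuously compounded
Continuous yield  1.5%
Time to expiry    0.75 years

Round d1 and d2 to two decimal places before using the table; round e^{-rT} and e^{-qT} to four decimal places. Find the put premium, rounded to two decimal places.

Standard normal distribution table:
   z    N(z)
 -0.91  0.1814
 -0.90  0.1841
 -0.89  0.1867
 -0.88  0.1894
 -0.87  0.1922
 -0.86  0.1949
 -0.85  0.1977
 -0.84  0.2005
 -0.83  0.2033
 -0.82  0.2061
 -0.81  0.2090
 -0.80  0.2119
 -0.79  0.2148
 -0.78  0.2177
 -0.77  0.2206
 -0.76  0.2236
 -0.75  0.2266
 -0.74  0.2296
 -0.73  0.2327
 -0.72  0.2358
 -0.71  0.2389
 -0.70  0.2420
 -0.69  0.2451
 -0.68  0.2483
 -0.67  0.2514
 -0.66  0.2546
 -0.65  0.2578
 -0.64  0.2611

€7.39

σ√T = 0.23·√0.75 = 0.1992
d₁ = [ln(330/290) + (0.053 − 0.015 + 0.23²/2)·0.75] / 0.1992 = [0.1292 + 0.0483] / 0.1992 = 0.8914 → 0.89
d₂ = d₁ − σ√T = 0.8914 − 0.1992 = 0.6922 → 0.69
e^(−qT) = e^(−0.015·0.75) = 0.9888;  e^(−rT) = e^(−0.053·0.75) = 0.9610
P = 290·0.9610·N(-0.69) − 330·0.9888·N(-0.89) = 290·0.9610·0.2451 − 330·0.9888·0.1867 = 68.3069 − 60.9210 = 7.3860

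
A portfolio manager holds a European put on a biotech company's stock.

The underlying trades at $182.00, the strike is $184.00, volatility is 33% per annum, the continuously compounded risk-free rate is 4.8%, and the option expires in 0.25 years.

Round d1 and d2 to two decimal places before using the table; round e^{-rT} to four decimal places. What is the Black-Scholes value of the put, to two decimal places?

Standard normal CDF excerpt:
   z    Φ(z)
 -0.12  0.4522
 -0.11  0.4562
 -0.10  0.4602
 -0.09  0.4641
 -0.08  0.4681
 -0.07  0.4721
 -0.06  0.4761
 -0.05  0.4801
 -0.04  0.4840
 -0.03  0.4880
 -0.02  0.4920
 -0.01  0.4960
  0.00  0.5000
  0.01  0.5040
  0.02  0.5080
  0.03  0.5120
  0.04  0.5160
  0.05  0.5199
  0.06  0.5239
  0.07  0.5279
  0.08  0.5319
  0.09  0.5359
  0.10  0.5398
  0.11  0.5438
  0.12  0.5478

$12.24

T = 0.25;  σ√T = 0.1650
d₁ = [ln(182/184) + (0.048 + 0.33²/2)·0.25] / 0.1650 = [-0.0109 + 0.0256] / 0.1650 = 0.0890 ⇒ 0.09
d₂ = d₁ − σ√T = 0.0890 − 0.1650 = -0.0760 ⇒ -0.08
e^(−rT) = e^(−0.048·0.25) = 0.9881
P = 184·0.9881·N(0.08) − 182·N(-0.09) = 184·0.9881·0.5319 − 182·0.4641 = 96.7050 − 84.4662 = 12.2388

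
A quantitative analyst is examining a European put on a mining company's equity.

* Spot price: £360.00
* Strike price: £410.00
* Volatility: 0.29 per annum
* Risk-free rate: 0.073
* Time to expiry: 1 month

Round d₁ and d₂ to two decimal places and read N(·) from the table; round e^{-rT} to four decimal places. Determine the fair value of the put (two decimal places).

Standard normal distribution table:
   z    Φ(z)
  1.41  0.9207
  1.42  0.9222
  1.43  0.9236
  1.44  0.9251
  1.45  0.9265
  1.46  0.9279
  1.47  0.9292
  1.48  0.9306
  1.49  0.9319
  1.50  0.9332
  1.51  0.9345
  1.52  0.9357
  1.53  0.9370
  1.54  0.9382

T = 0.08333;  σ√T = 0.0837
d₁ = [ln(360/410) + (0.073 + 0.29²/2)·0.08333] / 0.0837 = [-0.1301 + 0.0096] / 0.0837 = -1.4390 → -1.44
d₂ = d₁ − σ√T = -1.4390 − 0.0837 = -1.5227 → -1.52
exp(−rT) = exp(−0.073·0.08333) = 0.9939
N(−d₂) = N(1.52) = 0.9357;  N(−d₁) = N(1.44) = 0.9251
P = 410·0.9939·0.9357 − 360·0.9251 = 381.2968 − 333.0360 = 48.2608

£48.26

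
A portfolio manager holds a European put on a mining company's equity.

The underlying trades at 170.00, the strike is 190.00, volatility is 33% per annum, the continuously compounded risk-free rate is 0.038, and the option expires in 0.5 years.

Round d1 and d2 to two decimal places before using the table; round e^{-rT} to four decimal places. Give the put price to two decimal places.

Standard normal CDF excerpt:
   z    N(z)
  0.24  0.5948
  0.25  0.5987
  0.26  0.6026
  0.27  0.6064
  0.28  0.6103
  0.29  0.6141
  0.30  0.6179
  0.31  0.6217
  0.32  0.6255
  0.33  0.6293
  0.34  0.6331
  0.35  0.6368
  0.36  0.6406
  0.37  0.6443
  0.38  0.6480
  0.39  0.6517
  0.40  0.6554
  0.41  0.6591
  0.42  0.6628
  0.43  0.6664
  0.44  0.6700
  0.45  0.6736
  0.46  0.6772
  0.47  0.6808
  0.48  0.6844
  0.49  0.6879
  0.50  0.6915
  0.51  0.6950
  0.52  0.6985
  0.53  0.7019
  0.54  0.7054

25.82

σ√T = 0.33 × 0.7071 = 0.2333
d₁ = [ln(170/190) + (0.038 + 0.33²/2)·0.5] / 0.2333 = [-0.1112 + 0.0462] / 0.2333 = -0.2786 ≈ -0.28
d₂ = d₁ − σ√T = -0.2786 − 0.2333 = -0.5119 ≈ -0.51
e^(−rT) = e^(−0.038·0.5) = 0.9812
P = 190·0.9812·N(0.51) − 170·N(0.28) = 190·0.9812·0.6950 − 170·0.6103 = 129.5675 − 103.7510 = 25.8165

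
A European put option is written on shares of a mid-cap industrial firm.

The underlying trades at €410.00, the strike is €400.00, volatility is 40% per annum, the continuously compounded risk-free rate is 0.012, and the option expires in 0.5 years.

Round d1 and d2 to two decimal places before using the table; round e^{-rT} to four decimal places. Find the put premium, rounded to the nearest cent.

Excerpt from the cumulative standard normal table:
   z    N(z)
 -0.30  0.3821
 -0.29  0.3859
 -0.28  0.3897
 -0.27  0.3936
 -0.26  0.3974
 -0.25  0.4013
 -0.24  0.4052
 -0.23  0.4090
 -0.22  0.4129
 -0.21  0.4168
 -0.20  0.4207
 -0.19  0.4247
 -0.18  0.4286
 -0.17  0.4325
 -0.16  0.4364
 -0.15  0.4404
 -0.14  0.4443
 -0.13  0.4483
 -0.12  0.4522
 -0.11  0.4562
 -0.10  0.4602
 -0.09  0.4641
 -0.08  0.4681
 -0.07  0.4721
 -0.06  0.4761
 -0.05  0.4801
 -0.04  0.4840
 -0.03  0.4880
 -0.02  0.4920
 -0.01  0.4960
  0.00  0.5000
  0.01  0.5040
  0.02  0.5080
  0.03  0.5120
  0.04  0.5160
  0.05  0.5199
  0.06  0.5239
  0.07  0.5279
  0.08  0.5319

T = 0.5;  σ√T = 0.2828
d₁ = [ln(410/400) + (0.012 + ½·0.4²)·0.5] / (σ√T) = (0.0247 + 0.0460) / 0.2828 = 0.2499 which rounds to 0.25
d₂ = 0.2499 − 0.2828 = -0.0329 which rounds to -0.03
e^(−rT) = e^(−0.012·0.5) = 0.9940
N(−d₂) = N(0.03) = 0.5120;  N(−d₁) = N(-0.25) = 0.4013
P = 400·0.9940·0.5120 − 410·0.4013 = 203.5712 − 164.5330 = 39.0382

€39.04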